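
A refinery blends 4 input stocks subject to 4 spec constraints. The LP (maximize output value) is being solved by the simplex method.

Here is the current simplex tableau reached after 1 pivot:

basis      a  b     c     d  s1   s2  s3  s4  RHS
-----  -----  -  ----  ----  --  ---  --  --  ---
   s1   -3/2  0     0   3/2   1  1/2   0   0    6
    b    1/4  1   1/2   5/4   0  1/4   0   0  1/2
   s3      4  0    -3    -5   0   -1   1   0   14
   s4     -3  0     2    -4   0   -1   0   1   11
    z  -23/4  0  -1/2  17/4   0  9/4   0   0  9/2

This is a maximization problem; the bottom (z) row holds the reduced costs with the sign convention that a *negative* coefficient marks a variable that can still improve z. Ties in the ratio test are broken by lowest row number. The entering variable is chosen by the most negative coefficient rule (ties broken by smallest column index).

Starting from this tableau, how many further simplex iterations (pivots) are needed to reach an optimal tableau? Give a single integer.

pivot: a in, b out → z = 16
No improving column remains; optimal.

1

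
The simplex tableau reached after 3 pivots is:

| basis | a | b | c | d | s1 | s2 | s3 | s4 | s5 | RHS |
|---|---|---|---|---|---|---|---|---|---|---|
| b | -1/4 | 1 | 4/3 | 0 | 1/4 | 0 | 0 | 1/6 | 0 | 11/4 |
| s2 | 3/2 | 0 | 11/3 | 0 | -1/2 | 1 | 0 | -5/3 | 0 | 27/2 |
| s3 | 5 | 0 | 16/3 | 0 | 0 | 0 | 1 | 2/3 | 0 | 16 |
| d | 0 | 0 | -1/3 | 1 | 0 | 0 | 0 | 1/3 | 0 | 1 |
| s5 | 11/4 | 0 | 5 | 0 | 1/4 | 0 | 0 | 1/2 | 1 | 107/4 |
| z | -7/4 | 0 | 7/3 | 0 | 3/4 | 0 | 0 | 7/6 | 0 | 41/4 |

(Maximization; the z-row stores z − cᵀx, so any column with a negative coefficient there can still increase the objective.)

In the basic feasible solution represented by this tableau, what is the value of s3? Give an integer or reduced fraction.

16

s3 is basic (row 3); its value is the RHS of that row: 16.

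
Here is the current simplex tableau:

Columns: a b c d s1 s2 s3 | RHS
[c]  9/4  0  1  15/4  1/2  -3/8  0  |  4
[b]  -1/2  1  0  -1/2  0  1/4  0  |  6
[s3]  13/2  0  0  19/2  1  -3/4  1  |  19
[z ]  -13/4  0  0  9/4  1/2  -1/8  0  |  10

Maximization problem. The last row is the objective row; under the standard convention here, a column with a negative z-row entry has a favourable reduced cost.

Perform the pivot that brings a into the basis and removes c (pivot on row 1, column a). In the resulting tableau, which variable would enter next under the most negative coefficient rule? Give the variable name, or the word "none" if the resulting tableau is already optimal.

s2

Pivot element 9/4. New z-row = old z-row − (-13/4)·(row 1/(9/4)).
Updated z-row coefficients: a: 0, b: 0, c: 13/9, d: 23/3, s1: 11/9, s2: -2/3, s3: 0.
The most negative is -2/3 in column s2, so s2 would enter next.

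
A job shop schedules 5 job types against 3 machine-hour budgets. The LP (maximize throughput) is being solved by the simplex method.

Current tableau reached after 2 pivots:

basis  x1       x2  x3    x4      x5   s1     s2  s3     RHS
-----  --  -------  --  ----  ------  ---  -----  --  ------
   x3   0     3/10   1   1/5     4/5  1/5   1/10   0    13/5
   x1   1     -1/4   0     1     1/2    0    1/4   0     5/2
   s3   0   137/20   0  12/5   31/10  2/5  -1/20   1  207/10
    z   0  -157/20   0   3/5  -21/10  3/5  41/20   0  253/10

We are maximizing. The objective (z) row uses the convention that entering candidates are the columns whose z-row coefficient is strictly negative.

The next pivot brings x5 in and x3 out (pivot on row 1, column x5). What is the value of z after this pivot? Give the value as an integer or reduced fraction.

Minimum ratio for x5: (13/5)/(4/5) = 13/4.
z changes by −(z-row coeff of x5)·ratio = −(-21/10)·(13/4) = 273/40.
New z = 253/10 + (273/40) = 257/8.

257/8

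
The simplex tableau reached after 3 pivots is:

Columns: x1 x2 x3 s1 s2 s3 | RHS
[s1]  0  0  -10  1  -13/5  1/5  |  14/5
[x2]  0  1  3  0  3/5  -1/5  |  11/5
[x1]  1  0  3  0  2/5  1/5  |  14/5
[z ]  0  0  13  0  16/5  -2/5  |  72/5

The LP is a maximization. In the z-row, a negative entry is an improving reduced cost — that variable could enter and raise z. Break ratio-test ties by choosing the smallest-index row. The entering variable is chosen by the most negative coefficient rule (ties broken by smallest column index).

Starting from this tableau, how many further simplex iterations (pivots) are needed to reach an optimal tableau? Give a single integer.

3

pivot: s3 in, s1 out → z = 20
pivot: x3 in, x1 out → z = 20
pivot: s2 in, x3 out → z = 20
No improving column remains; optimal.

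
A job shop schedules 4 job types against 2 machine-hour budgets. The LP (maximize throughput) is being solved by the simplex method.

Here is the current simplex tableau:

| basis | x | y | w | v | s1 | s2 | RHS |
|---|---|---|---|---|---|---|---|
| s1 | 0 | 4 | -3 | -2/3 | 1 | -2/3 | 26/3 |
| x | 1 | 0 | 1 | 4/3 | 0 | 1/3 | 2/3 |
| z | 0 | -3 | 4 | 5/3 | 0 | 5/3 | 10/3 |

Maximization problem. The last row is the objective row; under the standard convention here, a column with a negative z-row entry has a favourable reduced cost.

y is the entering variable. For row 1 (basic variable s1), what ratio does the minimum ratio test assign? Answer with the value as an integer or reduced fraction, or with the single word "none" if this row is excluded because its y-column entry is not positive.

13/6

Ratio = RHS / (y entry) = (26/3) / 4 = 13/6.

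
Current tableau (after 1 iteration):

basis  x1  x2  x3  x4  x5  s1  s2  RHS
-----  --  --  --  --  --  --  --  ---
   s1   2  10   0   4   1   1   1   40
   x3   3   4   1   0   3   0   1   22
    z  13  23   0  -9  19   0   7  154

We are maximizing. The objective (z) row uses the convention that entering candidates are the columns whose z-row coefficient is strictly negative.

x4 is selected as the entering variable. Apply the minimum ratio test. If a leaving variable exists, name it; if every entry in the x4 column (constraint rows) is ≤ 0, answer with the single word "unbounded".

s1

Ratios: row 1 (s1): 40/4 = 10; row 2 (x3): entry 0 ≤ 0, skip.
Minimum ratio is in the s1 row, so s1 leaves.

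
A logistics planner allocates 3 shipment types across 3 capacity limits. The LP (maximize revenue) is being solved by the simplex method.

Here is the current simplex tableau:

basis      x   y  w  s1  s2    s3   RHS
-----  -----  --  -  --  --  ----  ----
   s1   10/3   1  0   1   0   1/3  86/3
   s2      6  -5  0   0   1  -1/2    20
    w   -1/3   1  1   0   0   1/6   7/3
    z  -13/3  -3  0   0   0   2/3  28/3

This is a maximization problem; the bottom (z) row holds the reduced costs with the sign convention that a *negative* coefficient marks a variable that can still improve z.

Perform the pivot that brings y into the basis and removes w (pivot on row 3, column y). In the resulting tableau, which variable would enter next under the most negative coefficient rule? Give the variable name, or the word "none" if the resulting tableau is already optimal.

x

Pivot element 1. New z-row = old z-row − (-3)·(row 3/1).
Updated z-row coefficients: x: -16/3, y: 0, w: 3, s1: 0, s2: 0, s3: 7/6.
The most negative is -16/3 in column x, so x would enter next.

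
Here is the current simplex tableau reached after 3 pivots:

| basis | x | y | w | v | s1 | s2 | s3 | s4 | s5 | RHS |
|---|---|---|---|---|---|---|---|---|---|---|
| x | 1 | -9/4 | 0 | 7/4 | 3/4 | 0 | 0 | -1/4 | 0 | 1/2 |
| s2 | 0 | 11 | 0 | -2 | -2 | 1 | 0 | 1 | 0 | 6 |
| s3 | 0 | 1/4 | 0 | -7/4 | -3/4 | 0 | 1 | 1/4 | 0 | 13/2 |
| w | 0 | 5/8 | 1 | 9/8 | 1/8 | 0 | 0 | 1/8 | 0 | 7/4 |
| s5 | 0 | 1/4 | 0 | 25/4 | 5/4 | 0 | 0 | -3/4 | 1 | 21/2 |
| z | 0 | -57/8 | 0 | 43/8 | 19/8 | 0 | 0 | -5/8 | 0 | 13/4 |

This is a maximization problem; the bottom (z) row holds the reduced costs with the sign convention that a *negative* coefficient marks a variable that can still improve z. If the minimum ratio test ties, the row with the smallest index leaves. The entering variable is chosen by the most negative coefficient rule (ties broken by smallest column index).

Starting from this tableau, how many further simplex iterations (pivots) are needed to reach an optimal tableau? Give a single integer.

pivot: y in, s2 out → z = 157/22
No improving column remains; optimal.

1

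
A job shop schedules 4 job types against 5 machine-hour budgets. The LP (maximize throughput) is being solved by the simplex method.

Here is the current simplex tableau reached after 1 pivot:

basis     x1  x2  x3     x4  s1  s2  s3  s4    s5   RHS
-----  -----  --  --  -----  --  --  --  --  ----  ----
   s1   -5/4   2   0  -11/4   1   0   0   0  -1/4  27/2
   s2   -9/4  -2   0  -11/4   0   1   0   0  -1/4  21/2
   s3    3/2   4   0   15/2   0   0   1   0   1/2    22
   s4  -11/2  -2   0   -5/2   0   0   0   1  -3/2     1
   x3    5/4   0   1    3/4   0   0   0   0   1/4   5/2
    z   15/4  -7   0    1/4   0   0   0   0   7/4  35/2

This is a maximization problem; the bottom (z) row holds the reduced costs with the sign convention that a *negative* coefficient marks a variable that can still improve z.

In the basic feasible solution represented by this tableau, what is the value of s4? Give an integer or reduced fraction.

1

s4 is basic (row 4); its value is the RHS of that row: 1.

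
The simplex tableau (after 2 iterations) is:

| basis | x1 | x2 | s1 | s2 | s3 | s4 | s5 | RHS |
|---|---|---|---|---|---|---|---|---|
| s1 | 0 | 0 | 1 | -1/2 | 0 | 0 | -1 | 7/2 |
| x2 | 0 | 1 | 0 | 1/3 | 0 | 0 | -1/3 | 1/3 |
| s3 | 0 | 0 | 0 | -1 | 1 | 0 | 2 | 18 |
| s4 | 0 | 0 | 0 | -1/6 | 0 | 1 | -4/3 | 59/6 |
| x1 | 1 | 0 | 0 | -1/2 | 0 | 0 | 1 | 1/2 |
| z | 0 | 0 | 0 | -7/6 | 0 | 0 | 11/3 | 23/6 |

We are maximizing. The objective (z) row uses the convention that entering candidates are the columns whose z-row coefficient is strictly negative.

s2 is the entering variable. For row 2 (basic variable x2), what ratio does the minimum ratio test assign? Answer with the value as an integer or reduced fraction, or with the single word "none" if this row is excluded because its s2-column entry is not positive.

1

Ratio = RHS / (s2 entry) = (1/3) / (1/3) = 1.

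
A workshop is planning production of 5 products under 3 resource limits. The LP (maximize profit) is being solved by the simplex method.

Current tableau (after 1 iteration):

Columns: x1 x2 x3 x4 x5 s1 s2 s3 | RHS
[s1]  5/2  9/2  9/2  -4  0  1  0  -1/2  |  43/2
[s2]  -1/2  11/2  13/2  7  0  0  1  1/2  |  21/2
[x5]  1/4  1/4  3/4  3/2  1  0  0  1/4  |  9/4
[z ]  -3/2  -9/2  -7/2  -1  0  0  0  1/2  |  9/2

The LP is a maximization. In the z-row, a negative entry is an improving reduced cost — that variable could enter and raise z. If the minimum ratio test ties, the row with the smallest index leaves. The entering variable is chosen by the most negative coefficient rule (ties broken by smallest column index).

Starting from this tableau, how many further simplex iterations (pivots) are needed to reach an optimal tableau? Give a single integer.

pivot: x2 in, s2 out → z = 144/11
pivot: x1 in, s1 out → z = 345/16
pivot: x4 in, x5 out → z = 2949/134
No improving column remains; optimal.

3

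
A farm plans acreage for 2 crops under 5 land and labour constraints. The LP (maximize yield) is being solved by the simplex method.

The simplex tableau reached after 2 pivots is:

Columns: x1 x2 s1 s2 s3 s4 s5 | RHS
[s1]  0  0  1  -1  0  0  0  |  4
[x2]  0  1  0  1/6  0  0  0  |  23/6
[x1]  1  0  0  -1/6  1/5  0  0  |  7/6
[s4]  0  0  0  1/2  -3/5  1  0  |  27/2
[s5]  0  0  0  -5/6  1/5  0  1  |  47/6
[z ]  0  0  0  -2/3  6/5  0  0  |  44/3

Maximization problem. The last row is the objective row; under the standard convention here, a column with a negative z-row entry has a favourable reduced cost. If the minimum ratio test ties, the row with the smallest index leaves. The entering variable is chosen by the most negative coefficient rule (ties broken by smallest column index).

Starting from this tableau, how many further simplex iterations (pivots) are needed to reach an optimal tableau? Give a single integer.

1

pivot: s2 in, x2 out → z = 30
No improving column remains; optimal.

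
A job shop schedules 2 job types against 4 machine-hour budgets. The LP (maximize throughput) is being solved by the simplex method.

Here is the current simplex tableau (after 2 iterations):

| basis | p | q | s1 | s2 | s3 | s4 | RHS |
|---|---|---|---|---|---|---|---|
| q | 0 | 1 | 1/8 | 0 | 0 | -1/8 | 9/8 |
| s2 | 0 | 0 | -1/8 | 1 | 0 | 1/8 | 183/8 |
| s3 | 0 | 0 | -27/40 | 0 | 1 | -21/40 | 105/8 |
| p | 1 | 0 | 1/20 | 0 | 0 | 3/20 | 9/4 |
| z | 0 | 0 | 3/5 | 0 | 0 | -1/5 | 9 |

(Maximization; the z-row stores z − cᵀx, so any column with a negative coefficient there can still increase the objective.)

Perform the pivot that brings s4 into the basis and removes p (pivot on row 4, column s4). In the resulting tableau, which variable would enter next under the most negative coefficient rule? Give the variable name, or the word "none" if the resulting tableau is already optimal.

Pivot element 3/20. New z-row = old z-row − (-1/5)·(row 4/(3/20)).
Updated z-row coefficients: p: 4/3, q: 0, s1: 2/3, s2: 0, s3: 0, s4: 0.
No coefficient is strictly negative; the tableau after this pivot is optimal.

none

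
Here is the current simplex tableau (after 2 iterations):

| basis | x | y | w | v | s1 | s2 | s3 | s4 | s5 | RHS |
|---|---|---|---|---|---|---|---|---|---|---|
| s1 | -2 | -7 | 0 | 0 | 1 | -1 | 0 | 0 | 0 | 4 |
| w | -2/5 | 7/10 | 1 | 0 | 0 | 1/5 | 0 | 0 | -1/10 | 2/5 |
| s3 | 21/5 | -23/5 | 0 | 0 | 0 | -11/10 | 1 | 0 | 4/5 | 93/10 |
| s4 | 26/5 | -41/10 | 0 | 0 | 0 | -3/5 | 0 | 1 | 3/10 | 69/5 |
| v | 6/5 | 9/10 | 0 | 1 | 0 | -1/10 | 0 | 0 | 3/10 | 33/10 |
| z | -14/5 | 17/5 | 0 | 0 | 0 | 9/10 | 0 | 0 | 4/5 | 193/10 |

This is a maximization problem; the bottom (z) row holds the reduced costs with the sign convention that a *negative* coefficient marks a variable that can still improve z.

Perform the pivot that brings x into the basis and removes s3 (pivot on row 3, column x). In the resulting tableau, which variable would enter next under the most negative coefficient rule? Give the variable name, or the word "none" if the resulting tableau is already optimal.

none

Pivot element 21/5. New z-row = old z-row − (-14/5)·(row 3/(21/5)).
Updated z-row coefficients: x: 0, y: 1/3, w: 0, v: 0, s1: 0, s2: 1/6, s3: 2/3, s4: 0, s5: 4/3.
No coefficient is strictly negative; the tableau after this pivot is optimal.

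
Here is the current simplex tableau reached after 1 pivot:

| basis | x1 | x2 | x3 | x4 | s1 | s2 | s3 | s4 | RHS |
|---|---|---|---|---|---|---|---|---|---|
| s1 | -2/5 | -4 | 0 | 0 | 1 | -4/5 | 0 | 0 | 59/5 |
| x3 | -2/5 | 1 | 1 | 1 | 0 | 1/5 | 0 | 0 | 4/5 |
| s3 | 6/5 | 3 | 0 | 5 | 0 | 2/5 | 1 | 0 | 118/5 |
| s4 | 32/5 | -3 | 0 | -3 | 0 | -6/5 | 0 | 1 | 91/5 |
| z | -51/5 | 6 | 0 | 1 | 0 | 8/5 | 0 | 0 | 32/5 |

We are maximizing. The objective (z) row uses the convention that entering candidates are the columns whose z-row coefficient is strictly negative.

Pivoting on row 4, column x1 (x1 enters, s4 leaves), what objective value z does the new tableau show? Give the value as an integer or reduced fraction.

Minimum ratio for x1: (91/5)/(32/5) = 91/32.
z changes by −(z-row coeff of x1)·ratio = −(-51/5)·(91/32) = 4641/160.
New z = 32/5 + (4641/160) = 1133/32.

1133/32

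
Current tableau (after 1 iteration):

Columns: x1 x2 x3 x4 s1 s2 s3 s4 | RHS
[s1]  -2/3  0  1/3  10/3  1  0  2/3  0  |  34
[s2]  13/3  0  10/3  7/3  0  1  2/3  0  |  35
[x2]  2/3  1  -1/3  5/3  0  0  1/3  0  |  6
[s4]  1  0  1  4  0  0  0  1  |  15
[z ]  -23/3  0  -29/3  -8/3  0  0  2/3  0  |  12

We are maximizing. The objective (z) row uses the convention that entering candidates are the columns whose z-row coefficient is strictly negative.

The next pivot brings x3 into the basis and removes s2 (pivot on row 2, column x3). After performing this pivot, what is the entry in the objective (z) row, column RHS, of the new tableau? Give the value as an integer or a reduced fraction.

Pivot element is row 2, column x3: 10/3.
Normalize row 2: new (row 2, RHS) = 35/(10/3) = 21/2.
z-row ← z-row − (-29/3)·(new row 2): 12 − (-29/3)·(21/2) = 227/2.

227/2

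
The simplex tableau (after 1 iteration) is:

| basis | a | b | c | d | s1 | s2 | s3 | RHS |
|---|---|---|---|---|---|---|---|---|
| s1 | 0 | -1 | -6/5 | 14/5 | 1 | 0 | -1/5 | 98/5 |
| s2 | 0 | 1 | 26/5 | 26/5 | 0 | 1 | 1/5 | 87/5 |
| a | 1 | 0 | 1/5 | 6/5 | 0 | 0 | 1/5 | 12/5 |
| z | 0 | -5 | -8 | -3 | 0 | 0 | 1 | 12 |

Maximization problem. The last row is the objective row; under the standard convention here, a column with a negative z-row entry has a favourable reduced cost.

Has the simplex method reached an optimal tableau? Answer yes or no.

no

Column b has objective-row coefficient -5, which is negative; an improving pivot exists, so not yet optimal.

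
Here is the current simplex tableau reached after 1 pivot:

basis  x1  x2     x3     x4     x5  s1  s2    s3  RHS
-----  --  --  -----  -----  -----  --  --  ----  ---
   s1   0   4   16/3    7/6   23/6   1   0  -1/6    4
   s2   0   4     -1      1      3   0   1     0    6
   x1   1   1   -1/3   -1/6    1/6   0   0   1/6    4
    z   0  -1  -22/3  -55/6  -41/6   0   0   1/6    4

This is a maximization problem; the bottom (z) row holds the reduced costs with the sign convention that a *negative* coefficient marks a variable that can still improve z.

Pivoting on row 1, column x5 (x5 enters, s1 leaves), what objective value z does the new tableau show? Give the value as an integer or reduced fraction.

256/23

Minimum ratio for x5: 4/(23/6) = 24/23.
z changes by −(z-row coeff of x5)·ratio = −(-41/6)·(24/23) = 164/23.
New z = 4 + (164/23) = 256/23.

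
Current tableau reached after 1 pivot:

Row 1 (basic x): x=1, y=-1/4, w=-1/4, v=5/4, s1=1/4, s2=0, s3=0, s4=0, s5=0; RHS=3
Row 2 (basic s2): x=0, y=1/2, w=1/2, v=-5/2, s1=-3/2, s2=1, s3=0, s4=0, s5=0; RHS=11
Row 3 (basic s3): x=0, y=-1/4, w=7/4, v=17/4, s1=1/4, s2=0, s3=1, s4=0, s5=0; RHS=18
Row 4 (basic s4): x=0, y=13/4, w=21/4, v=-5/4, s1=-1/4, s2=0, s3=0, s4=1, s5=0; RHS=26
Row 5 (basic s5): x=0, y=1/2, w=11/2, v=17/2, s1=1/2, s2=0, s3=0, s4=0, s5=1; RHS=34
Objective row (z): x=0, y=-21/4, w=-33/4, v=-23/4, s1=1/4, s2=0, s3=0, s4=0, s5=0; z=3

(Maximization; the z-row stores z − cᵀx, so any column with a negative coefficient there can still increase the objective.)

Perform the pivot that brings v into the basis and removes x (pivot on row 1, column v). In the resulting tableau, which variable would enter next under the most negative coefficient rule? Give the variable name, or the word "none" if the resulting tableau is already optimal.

Pivot element 5/4. New z-row = old z-row − (-23/4)·(row 1/(5/4)).
Updated z-row coefficients: x: 23/5, y: -32/5, w: -47/5, v: 0, s1: 7/5, s2: 0, s3: 0, s4: 0, s5: 0.
The most negative is -47/5 in column w, so w would enter next.

w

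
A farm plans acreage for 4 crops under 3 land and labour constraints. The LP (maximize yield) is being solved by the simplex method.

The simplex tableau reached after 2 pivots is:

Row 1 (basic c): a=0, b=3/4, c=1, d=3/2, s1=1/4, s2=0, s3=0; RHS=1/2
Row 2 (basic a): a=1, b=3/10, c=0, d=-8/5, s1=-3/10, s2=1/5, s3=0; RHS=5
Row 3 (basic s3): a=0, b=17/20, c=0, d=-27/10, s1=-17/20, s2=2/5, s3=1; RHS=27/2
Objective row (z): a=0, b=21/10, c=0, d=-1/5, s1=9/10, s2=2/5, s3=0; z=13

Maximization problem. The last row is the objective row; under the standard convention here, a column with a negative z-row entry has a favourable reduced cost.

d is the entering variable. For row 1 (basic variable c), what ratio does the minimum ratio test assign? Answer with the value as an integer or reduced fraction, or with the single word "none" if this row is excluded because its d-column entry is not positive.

1/3

Ratio = RHS / (d entry) = (1/2) / (3/2) = 1/3.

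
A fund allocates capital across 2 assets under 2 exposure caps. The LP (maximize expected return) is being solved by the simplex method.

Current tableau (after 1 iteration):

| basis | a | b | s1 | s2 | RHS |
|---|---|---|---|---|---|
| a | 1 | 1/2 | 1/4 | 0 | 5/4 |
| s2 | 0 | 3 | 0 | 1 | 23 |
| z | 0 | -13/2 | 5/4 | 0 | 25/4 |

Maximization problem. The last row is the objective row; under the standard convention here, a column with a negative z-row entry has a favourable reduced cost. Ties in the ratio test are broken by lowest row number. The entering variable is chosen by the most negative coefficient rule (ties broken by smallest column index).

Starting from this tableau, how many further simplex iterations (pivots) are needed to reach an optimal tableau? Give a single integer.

1

pivot: b in, a out → z = 45/2
No improving column remains; optimal.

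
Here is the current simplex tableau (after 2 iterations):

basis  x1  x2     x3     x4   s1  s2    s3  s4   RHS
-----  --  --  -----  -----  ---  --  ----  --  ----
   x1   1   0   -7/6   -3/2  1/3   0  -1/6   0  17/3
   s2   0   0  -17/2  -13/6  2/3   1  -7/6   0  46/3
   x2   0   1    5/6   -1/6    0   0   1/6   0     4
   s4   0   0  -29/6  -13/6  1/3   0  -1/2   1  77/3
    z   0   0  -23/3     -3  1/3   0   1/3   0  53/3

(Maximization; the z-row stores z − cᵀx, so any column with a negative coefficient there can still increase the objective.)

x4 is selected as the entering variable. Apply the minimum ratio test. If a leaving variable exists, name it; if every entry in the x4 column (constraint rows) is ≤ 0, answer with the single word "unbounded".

unbounded

x4-column entries: row 1: -3/2, row 2: -13/6, row 3: -1/6, row 4: -13/6. All ≤ 0, so x4 can increase without bound; the LP is unbounded in this direction.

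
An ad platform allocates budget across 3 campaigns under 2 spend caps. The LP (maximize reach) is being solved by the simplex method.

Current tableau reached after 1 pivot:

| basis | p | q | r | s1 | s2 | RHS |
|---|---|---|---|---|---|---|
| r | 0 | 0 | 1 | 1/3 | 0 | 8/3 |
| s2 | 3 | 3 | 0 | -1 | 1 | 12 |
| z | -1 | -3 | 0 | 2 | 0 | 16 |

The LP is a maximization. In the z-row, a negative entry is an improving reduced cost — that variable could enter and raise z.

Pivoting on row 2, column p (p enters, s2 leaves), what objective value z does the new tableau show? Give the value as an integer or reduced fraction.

20

Minimum ratio for p: 12/3 = 4.
z changes by −(z-row coeff of p)·ratio = −(-1)·4 = 4.
New z = 16 + 4 = 20.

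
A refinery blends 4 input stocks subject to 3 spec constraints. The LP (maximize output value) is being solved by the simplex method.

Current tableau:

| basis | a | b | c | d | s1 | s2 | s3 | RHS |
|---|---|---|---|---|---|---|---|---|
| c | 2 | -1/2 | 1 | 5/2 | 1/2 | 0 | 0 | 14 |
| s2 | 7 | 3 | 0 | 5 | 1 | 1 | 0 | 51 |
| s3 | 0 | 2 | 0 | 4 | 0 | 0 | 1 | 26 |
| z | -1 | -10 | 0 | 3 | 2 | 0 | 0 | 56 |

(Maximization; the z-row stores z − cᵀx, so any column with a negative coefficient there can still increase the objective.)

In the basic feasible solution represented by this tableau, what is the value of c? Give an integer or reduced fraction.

c is basic (row 1); its value is the RHS of that row: 14.

14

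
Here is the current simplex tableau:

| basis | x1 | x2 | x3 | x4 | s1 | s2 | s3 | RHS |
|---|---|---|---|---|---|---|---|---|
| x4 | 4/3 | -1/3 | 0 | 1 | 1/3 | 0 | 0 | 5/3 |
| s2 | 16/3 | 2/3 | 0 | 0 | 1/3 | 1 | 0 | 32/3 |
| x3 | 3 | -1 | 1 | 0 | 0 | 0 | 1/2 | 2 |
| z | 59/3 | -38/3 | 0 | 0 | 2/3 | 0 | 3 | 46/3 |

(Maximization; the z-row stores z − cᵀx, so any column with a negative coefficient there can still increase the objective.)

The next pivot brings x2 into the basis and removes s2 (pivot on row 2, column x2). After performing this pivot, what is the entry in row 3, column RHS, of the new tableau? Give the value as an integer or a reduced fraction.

Pivot element is row 2, column x2: 2/3.
Normalize row 2: new (row 2, RHS) = (32/3)/(2/3) = 16.
row 3 ← row 3 − (-1)·(new row 2): 2 − (-1)·16 = 18.

18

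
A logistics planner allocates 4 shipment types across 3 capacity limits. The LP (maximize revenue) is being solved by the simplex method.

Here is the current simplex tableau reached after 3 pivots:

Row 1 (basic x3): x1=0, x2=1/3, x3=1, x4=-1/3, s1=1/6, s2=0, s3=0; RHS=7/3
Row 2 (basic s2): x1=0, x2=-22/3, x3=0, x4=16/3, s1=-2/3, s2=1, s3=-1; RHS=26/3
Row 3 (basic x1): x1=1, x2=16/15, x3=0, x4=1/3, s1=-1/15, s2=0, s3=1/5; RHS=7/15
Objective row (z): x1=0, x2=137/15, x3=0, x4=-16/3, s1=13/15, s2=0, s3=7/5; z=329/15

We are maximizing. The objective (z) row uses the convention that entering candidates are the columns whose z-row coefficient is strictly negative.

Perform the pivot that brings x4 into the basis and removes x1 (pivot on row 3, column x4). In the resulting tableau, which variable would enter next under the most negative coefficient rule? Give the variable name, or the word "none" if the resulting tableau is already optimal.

Pivot element 1/3. New z-row = old z-row − (-16/3)·(row 3/(1/3)).
Updated z-row coefficients: x1: 16, x2: 131/5, x3: 0, x4: 0, s1: -1/5, s2: 0, s3: 23/5.
The most negative is -1/5 in column s1, so s1 would enter next.

s1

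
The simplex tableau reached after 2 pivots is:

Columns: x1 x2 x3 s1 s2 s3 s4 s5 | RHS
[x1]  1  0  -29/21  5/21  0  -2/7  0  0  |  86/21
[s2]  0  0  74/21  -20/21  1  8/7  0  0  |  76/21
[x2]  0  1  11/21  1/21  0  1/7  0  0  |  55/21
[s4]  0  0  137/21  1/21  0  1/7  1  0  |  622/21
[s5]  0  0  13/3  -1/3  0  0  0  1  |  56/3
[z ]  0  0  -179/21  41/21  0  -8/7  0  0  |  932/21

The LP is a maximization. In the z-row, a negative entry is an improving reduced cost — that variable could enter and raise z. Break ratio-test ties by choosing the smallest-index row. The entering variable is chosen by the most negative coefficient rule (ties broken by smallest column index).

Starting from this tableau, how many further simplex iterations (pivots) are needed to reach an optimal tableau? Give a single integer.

pivot: x3 in, s2 out → z = 1966/37
pivot: s1 in, x2 out → z = 57
No improving column remains; optimal.

2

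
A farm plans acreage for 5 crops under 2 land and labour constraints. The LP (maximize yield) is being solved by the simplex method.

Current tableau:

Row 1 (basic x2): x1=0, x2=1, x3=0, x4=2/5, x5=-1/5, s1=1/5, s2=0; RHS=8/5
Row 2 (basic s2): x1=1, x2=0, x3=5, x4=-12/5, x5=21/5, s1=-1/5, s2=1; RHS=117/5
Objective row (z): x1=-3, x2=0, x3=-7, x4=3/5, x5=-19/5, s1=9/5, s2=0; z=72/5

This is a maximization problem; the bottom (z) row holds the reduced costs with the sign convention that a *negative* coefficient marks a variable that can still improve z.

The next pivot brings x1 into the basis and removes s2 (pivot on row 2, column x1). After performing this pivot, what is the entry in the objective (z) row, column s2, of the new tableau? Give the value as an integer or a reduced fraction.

3

Pivot element is row 2, column x1: 1.
Normalize row 2: new (row 2, s2) = 1/1 = 1.
z-row ← z-row − (-3)·(new row 2): 0 − (-3)·1 = 3.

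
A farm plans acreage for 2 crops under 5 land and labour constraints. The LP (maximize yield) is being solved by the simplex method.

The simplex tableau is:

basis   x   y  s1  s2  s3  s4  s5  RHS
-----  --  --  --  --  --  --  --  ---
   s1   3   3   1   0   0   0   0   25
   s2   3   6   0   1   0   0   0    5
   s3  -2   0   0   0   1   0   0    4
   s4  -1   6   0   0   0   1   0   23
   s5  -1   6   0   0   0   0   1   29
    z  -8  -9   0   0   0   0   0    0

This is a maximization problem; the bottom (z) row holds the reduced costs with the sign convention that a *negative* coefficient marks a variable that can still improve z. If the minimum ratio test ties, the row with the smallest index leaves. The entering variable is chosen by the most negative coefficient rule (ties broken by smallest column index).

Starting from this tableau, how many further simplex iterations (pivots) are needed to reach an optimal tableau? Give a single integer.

2

pivot: y in, s2 out → z = 15/2
pivot: x in, y out → z = 40/3
No improving column remains; optimal.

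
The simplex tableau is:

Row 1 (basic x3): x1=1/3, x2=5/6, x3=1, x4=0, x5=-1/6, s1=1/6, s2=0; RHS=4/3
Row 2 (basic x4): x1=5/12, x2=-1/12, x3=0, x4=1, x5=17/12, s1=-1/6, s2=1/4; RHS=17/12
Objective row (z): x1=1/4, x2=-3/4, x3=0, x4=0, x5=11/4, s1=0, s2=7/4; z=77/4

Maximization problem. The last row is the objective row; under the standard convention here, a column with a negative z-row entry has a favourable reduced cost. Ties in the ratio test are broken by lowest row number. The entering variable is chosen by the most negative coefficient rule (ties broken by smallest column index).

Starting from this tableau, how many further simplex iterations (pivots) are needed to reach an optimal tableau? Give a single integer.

pivot: x2 in, x3 out → z = 409/20
No improving column remains; optimal.

1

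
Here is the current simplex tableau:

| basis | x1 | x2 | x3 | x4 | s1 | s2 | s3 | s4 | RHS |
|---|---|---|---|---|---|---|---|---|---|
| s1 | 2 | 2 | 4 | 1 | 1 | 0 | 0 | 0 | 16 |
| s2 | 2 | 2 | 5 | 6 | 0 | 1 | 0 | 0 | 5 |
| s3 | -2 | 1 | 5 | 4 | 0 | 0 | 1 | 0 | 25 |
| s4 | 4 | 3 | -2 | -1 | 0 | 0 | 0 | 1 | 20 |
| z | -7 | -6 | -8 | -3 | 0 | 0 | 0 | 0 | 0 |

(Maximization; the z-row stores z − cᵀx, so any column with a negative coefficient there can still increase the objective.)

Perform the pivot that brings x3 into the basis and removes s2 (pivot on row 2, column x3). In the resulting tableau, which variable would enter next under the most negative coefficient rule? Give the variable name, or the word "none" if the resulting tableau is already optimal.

x1

Pivot element 5. New z-row = old z-row − (-8)·(row 2/5).
Updated z-row coefficients: x1: -19/5, x2: -14/5, x3: 0, x4: 33/5, s1: 0, s2: 8/5, s3: 0, s4: 0.
The most negative is -19/5 in column x1, so x1 would enter next.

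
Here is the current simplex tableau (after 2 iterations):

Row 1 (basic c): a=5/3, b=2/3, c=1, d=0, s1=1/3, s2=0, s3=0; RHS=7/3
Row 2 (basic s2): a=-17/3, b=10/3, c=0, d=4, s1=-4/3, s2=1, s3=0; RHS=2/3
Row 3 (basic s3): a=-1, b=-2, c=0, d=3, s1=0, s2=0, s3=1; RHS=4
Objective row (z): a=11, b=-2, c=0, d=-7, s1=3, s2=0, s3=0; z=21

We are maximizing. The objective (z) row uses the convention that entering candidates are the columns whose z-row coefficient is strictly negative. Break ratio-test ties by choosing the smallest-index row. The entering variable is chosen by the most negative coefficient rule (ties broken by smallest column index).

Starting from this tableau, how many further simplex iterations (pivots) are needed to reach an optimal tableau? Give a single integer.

pivot: d in, s2 out → z = 133/6
No improving column remains; optimal.

1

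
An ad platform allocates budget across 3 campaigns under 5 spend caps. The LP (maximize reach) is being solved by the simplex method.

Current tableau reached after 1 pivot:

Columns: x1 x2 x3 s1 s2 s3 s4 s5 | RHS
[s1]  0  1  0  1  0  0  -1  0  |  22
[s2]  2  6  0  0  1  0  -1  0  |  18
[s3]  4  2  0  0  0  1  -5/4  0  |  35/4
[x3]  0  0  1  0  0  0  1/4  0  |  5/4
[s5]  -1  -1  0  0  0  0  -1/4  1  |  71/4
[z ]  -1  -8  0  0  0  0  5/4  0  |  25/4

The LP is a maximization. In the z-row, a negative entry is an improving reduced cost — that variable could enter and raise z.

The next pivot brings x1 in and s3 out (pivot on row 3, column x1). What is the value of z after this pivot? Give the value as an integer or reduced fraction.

Minimum ratio for x1: (35/4)/4 = 35/16.
z changes by −(z-row coeff of x1)·ratio = −(-1)·(35/16) = 35/16.
New z = 25/4 + (35/16) = 135/16.

135/16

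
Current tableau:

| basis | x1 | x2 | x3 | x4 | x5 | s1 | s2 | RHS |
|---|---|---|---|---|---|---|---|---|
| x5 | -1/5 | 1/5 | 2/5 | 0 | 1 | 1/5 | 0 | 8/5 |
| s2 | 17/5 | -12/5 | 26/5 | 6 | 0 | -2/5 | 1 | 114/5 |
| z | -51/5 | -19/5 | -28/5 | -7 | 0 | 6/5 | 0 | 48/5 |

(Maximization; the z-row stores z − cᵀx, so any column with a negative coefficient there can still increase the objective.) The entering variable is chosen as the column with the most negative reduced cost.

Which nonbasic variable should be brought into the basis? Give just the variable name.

x1

Objective-row coefficients: x1: -51/5, x2: -19/5, x3: -28/5, x4: -7, x5: 0, s1: 6/5, s2: 0.
The most negative is -51/5 in column x1, so x1 enters.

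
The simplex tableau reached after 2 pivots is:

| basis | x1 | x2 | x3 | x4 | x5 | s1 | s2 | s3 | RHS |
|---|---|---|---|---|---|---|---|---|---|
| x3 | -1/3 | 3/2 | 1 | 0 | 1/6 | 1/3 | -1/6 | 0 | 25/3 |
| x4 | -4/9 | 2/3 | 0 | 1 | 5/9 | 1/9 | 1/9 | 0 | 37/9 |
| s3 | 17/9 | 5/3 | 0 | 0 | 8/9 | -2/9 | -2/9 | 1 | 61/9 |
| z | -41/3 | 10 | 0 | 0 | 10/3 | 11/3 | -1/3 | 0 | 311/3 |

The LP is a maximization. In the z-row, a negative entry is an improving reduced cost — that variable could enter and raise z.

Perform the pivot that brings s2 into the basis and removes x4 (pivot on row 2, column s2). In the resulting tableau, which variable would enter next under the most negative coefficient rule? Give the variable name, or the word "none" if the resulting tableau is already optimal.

Pivot element 1/9. New z-row = old z-row − (-1/3)·(row 2/(1/9)).
Updated z-row coefficients: x1: -15, x2: 12, x3: 0, x4: 3, x5: 5, s1: 4, s2: 0, s3: 0.
The most negative is -15 in column x1, so x1 would enter next.

x1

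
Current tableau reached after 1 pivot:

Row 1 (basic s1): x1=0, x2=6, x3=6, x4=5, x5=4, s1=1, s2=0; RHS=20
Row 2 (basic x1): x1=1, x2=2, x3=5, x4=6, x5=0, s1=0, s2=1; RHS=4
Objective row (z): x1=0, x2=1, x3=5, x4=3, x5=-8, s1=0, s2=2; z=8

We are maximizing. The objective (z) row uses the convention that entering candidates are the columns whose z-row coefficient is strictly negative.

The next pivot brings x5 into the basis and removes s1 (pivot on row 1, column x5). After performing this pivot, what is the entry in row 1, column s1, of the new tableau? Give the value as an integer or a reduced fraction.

Pivot element is row 1, column x5: 4.
Normalize row 1: new (row 1, s1) = 1/4 = 1/4.
Row 1 is the pivot row, so the entry is 1/4.

1/4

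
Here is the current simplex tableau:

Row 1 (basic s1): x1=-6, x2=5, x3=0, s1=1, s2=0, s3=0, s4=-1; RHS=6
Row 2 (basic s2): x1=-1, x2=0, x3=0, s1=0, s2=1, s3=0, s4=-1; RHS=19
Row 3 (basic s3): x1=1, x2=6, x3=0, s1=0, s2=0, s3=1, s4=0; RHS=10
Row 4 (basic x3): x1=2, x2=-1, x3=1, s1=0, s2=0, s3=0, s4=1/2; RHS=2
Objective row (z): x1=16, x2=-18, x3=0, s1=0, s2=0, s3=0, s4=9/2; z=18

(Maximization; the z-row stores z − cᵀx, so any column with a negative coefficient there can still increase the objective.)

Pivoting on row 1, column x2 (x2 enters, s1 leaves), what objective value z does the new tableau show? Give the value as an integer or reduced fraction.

198/5

Minimum ratio for x2: 6/5 = 6/5.
z changes by −(z-row coeff of x2)·ratio = −(-18)·(6/5) = 108/5.
New z = 18 + (108/5) = 198/5.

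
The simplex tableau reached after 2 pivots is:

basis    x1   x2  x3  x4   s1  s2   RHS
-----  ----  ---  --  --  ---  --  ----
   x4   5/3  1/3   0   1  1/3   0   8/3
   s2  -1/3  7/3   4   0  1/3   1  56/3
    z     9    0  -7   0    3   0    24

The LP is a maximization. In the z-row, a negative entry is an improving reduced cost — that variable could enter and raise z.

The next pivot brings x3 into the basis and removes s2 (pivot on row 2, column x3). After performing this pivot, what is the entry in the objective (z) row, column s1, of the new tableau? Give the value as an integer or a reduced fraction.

Pivot element is row 2, column x3: 4.
Normalize row 2: new (row 2, s1) = (1/3)/4 = 1/12.
z-row ← z-row − (-7)·(new row 2): 3 − (-7)·(1/12) = 43/12.

43/12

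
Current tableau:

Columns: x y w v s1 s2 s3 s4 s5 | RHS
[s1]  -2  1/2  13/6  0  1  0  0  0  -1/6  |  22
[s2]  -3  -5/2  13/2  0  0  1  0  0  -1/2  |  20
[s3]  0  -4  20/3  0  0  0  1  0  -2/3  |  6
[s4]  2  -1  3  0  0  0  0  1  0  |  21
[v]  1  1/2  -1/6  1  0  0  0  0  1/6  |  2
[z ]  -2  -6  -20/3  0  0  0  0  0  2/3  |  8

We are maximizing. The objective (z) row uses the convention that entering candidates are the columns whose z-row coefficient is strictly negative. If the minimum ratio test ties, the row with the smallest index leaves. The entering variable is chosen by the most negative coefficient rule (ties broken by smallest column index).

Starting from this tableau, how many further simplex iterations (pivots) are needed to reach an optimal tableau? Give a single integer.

2

pivot: w in, s3 out → z = 14
pivot: y in, v out → z = 271/4
No improving column remains; optimal.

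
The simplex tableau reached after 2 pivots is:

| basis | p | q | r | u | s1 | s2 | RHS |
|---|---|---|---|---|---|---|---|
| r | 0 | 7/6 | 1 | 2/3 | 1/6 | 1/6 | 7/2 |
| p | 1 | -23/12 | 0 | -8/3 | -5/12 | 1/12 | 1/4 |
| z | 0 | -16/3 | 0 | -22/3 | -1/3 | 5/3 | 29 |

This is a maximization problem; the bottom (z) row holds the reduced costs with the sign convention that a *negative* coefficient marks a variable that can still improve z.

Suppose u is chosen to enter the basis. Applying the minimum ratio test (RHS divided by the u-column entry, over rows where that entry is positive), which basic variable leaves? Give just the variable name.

Ratios: row 1 (r): (7/2)/(2/3) = 21/4; row 2 (p): entry -8/3 ≤ 0, skip.
Minimum ratio 21/4 is in the r row, so r leaves.

r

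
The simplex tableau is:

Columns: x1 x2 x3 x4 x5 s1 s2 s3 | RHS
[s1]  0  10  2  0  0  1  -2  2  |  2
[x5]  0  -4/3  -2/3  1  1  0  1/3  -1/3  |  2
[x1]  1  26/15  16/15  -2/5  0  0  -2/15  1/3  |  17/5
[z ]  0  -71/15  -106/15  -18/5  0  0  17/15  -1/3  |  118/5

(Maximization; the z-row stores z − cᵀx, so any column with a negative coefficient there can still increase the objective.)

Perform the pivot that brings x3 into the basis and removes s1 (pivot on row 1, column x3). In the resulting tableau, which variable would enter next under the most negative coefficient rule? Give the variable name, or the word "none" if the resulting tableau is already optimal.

Pivot element 2. New z-row = old z-row − (-106/15)·(row 1/2).
Updated z-row coefficients: x1: 0, x2: 153/5, x3: 0, x4: -18/5, x5: 0, s1: 53/15, s2: -89/15, s3: 101/15.
The most negative is -89/15 in column s2, so s2 would enter next.

s2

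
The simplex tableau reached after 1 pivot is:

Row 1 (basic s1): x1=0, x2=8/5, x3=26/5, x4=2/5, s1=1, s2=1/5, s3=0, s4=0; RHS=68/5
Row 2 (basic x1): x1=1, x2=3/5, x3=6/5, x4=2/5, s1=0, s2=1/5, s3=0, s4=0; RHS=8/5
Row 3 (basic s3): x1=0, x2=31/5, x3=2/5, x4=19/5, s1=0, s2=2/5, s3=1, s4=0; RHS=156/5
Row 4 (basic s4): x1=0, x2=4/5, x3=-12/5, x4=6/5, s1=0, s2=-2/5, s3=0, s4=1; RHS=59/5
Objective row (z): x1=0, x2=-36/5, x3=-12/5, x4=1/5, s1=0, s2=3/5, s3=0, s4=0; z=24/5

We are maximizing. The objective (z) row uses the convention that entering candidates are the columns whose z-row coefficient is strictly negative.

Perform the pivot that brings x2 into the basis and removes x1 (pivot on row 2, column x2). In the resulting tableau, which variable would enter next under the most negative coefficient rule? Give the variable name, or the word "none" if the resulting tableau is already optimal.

Pivot element 3/5. New z-row = old z-row − (-36/5)·(row 2/(3/5)).
Updated z-row coefficients: x1: 12, x2: 0, x3: 12, x4: 5, s1: 0, s2: 3, s3: 0, s4: 0.
No coefficient is strictly negative; the tableau after this pivot is optimal.

none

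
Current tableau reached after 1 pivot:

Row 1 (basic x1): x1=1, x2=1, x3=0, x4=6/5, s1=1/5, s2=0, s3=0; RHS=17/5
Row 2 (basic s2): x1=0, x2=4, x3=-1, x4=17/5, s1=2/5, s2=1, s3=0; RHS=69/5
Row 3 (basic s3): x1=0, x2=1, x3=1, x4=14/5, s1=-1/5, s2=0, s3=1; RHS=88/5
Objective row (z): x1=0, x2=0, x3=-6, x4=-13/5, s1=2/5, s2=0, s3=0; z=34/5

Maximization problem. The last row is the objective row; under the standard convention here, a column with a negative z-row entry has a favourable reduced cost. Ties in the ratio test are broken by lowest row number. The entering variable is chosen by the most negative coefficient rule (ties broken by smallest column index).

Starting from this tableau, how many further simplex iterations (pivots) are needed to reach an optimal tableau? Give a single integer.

pivot: x3 in, s3 out → z = 562/5
pivot: s1 in, x1 out → z = 126
No improving column remains; optimal.

2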